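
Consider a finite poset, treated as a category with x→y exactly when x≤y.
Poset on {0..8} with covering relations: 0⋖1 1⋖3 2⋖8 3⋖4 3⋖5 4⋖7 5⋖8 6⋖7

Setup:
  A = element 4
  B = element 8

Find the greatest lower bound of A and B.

Answer: A∧B = 3

Work:
Lower bounds of A=4 and B=8: {0,1,3}
  0 ≤ 3
  1 ≤ 3
  3 ≤ 3
glb = 3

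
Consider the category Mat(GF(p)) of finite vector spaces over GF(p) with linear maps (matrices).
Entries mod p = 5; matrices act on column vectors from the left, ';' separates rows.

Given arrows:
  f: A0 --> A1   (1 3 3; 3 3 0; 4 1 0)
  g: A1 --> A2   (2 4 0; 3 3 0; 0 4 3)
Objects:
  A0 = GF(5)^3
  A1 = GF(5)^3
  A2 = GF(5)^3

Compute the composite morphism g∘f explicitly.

Answer: (4 3 1; 2 3 4; 4 0 0)

Trace:
  e0=[1,0,0] f-->[1,3,4] g-->[4,2,4]
  e1=[0,1,0] f-->[3,3,1] g-->[3,3,0]
  e2=[0,0,1] f-->[3,0,0] g-->[1,4,0]
⟦path⟧: (4 3 1; 2 3 4; 4 0 0)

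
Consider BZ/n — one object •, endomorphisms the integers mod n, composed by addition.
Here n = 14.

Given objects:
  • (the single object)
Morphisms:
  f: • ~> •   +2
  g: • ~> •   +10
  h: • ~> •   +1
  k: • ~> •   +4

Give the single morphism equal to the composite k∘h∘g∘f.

  0 +2≡2 +10≡12 +1≡13 +4≡3  (mod 14)
⟦path⟧: +3

Answer: +3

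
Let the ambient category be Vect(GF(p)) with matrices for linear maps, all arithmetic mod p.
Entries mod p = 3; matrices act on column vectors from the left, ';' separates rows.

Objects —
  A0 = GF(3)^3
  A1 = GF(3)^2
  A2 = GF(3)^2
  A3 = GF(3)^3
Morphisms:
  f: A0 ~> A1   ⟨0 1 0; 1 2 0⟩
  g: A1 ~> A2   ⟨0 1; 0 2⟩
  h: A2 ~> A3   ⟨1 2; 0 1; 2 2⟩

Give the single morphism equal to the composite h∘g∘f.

Answer: ⟨2 1 0; 2 1 0; 0 0 0⟩

Work:
  e0=⟨1,0,0⟩ f~>⟨0,1⟩ g~>⟨1,2⟩ h~>⟨2,2,0⟩
  e1=⟨0,1,0⟩ f~>⟨1,2⟩ g~>⟨2,1⟩ h~>⟨1,1,0⟩
  e2=⟨0,0,1⟩ f~>⟨0,0⟩ g~>⟨0,0⟩ h~>⟨0,0,0⟩
result: ⟨2 1 0; 2 1 0; 0 0 0⟩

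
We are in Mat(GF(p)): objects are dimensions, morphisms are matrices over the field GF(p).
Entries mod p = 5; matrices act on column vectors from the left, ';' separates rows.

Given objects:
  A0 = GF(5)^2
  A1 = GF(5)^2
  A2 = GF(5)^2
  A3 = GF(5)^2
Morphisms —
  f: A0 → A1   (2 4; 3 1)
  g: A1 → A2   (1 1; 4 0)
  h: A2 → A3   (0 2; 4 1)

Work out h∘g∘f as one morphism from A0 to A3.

Answer: (1 2; 3 1)

Derivation:
  e0=(1,0) f→(2,3) g→(0,3) h→(1,3)
  e1=(0,1) f→(4,1) g→(0,1) h→(2,1)
result: (1 2; 3 1)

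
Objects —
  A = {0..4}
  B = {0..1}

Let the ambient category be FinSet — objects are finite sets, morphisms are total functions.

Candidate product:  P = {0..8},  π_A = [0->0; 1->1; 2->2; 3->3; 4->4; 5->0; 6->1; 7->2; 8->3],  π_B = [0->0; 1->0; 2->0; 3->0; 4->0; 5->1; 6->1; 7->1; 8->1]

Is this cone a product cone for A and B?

|A|·|B| = 5·2 = 10;  |P| = 9
  → cardinalities differ; no bijection possible.

Answer: NOT A VALID PRODUCT — |P|=9 ≠ |A|·|B|=10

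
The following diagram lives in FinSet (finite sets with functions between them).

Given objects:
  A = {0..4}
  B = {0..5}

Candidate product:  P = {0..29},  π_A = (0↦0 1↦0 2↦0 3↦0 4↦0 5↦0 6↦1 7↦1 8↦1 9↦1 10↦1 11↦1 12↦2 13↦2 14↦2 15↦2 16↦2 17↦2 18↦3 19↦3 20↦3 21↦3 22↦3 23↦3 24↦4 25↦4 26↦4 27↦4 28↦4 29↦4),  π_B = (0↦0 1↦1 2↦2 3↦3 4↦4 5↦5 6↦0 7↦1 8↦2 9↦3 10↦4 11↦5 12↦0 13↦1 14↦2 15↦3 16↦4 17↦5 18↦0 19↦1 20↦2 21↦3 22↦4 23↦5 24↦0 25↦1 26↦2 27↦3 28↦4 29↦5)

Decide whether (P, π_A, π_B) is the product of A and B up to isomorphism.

|A|·|B| = 5·6 = 30;  |P| = 30
Check the pairing map k ↦ (π_A(k), π_B(k)):
  0 ↦ (0,0)
  1 ↦ (0,1)
  2 ↦ (0,2)
  3 ↦ (0,3)
  4 ↦ (0,4)
  5 ↦ (0,5)
  6 ↦ (1,0)
  7 ↦ (1,1)
  8 ↦ (1,2)
  9 ↦ (1,3)
  10 ↦ (1,4)
  11 ↦ (1,5)
  12 ↦ (2,0)
  13 ↦ (2,1)
  14 ↦ (2,2)
  15 ↦ (2,3)
  16 ↦ (2,4)
  17 ↦ (2,5)
  18 ↦ (3,0)
  19 ↦ (3,1)
  20 ↦ (3,2)
  21 ↦ (3,3)
  22 ↦ (3,4)
  23 ↦ (3,5)
  24 ↦ (4,0)
  25 ↦ (4,1)
  26 ↦ (4,2)
  27 ↦ (4,3)
  28 ↦ (4,4)
  29 ↦ (4,5)
distinct pairs in image: 30 / 30 needed
  → bijection onto A×B; projections well-typed.

Answer: VALID PRODUCT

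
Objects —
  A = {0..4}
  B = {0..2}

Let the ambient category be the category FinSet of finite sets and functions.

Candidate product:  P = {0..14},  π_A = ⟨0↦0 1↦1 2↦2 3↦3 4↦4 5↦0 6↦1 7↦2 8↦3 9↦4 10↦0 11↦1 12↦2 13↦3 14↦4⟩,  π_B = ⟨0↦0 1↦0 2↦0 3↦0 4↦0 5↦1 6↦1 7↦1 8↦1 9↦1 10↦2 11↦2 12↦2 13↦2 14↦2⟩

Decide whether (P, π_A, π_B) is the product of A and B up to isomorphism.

Answer: VALID PRODUCT

Work:
|A|·|B| = 5·3 = 15;  |P| = 15
Check the pairing map k ↦ (π_A(k), π_B(k)):
  0 ↦ (0,0)
  1 ↦ (1,0)
  2 ↦ (2,0)
  3 ↦ (3,0)
  4 ↦ (4,0)
  5 ↦ (0,1)
  6 ↦ (1,1)
  7 ↦ (2,1)
  8 ↦ (3,1)
  9 ↦ (4,1)
  10 ↦ (0,2)
  11 ↦ (1,2)
  12 ↦ (2,2)
  13 ↦ (3,2)
  14 ↦ (4,2)
distinct pairs in image: 15 / 15 needed
  → bijection onto A×B; projections well-typed.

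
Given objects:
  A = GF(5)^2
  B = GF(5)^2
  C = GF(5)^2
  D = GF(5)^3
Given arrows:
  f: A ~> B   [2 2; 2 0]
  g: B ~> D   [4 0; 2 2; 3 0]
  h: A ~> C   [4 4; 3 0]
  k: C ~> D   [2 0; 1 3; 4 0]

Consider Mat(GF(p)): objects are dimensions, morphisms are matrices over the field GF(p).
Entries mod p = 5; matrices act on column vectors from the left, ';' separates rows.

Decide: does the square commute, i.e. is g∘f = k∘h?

Along f;g (path 1):
  e0=[1,0] f~>[2,2] g~>[3,3,1]
  e1=[0,1] f~>[2,0] g~>[3,4,1]
  composite₁ = [3 3; 3 4; 1 1]
Along h;k (path 2):
  e0=[1,0] h~>[4,3] k~>[3,3,1]
  e1=[0,1] h~>[4,0] k~>[3,4,1]
  composite₂ = [3 3; 3 4; 1 1]
Equal? same morphism ✓

Answer: COMMUTES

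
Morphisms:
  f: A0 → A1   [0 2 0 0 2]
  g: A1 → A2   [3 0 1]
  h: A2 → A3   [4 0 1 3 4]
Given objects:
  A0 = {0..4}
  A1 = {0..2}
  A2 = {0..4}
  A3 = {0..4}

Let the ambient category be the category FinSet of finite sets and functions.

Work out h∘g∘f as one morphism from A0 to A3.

  0 f→0 g→3 h→3
  1 f→2 g→1 h→0
  2 f→0 g→3 h→3
  3 f→0 g→3 h→3
  4 f→2 g→1 h→0
composite: [3 0 3 3 0]

Answer: [3 0 3 3 0]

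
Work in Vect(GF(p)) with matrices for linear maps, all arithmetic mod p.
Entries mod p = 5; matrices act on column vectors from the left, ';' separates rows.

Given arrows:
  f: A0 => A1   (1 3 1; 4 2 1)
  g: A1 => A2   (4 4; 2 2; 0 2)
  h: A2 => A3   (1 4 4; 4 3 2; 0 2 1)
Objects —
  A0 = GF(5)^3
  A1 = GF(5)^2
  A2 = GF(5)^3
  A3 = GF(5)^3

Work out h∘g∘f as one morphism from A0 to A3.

  e0=⟨1,0,0⟩ f=>⟨1,4⟩ g=>⟨0,0,3⟩ h=>⟨2,1,3⟩
  e1=⟨0,1,0⟩ f=>⟨3,2⟩ g=>⟨0,0,4⟩ h=>⟨1,3,4⟩
  e2=⟨0,0,1⟩ f=>⟨1,1⟩ g=>⟨3,4,2⟩ h=>⟨2,3,0⟩
composite: (2 1 2; 1 3 3; 3 4 0)

Answer: (2 1 2; 1 3 3; 3 4 0)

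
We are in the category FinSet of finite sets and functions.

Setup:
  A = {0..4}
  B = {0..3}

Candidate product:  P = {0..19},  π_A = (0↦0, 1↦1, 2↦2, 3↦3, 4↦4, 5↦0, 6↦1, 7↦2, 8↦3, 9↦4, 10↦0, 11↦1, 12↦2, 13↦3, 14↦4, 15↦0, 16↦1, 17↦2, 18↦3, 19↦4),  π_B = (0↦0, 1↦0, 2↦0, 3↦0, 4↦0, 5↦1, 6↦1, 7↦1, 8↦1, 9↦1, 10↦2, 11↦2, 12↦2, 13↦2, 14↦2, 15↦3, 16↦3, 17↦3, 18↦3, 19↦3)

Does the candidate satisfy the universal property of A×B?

|A|·|B| = 5·4 = 20;  |P| = 20
Check the pairing map k ↦ (π_A(k), π_B(k)):
  0 ↦ (0,0)
  1 ↦ (1,0)
  2 ↦ (2,0)
  3 ↦ (3,0)
  4 ↦ (4,0)
  5 ↦ (0,1)
  6 ↦ (1,1)
  7 ↦ (2,1)
  8 ↦ (3,1)
  9 ↦ (4,1)
  10 ↦ (0,2)
  11 ↦ (1,2)
  12 ↦ (2,2)
  13 ↦ (3,2)
  14 ↦ (4,2)
  15 ↦ (0,3)
  16 ↦ (1,3)
  17 ↦ (2,3)
  18 ↦ (3,3)
  19 ↦ (4,3)
distinct pairs in image: 20 / 20 needed
  → bijection onto A×B; projections well-typed.

Answer: VALID PRODUCT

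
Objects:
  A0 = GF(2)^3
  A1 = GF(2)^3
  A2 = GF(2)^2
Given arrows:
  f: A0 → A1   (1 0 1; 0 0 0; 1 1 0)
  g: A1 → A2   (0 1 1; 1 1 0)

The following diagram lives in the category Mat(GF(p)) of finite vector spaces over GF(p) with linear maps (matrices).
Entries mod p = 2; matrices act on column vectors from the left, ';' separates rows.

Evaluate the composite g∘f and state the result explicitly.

  e0=(1,0,0) f→(1,0,1) g→(1,1)
  e1=(0,1,0) f→(0,0,1) g→(1,0)
  e2=(0,0,1) f→(1,0,0) g→(0,1)
⟦path⟧: (1 1 0; 1 0 1)

Answer: (1 1 0; 1 0 1)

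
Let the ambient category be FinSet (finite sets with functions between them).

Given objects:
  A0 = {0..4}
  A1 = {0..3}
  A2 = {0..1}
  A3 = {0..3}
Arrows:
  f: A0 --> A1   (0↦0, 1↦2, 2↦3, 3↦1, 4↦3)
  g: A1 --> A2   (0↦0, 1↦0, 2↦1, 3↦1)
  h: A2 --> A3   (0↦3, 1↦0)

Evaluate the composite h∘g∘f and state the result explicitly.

Answer: (0↦3, 1↦0, 2↦0, 3↦3, 4↦0)

Work:
  0 f-->0 g-->0 h-->3
  1 f-->2 g-->1 h-->0
  2 f-->3 g-->1 h-->0
  3 f-->1 g-->0 h-->3
  4 f-->3 g-->1 h-->0
result: (0↦3, 1↦0, 2↦0, 3↦3, 4↦0)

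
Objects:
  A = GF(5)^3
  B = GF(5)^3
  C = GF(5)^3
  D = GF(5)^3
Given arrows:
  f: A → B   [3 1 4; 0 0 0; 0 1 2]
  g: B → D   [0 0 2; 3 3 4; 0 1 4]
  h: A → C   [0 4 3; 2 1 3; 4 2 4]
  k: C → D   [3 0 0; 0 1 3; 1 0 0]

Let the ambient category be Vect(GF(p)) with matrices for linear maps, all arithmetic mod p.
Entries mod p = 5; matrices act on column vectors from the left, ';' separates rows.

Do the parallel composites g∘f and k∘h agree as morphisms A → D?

1) trace f;g:
  e0=[1,0,0] f→[3,0,0] g→[0,4,0]
  e1=[0,1,0] f→[1,0,1] g→[2,2,4]
  e2=[0,0,1] f→[4,0,2] g→[4,0,3]
  result₁ = [0 2 4; 4 2 0; 0 4 3]
2) trace h;k:
  e0=[1,0,0] h→[0,2,4] k→[0,4,0]
  e1=[0,1,0] h→[4,1,2] k→[2,2,4]
  e2=[0,0,1] h→[3,3,4] k→[4,0,3]
  result₂ = [0 2 4; 4 2 0; 0 4 3]
Equal? equal; square commutes

Answer: COMMUTES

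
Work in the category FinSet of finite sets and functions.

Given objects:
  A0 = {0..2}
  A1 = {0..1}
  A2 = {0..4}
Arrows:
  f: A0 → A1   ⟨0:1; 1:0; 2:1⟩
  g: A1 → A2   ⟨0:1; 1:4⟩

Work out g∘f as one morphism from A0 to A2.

Answer: ⟨0:4; 1:1; 2:4⟩

Trace:
  0 f→1 g→4
  1 f→0 g→1
  2 f→1 g→4
⟦path⟧: ⟨0:4; 1:1; 2:4⟩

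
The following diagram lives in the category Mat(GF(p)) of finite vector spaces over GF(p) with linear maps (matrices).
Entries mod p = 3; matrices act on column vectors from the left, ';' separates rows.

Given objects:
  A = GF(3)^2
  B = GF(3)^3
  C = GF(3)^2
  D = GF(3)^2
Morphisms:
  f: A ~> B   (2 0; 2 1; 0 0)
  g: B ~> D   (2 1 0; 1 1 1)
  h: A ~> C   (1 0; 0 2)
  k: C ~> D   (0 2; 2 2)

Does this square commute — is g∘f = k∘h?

Path 1 = f;g:
  e0=[1,0] f~>[2,2,0] g~>[0,1]
  e1=[0,1] f~>[0,1,0] g~>[1,1]
  result₁ = (0 1; 1 1)
Path 2 = h;k:
  e0=[1,0] h~>[1,0] k~>[0,2]
  e1=[0,1] h~>[0,2] k~>[1,1]
  result₂ = (0 1; 2 1)
Equal? differ; not commutative

Answer: DOES NOT COMMUTE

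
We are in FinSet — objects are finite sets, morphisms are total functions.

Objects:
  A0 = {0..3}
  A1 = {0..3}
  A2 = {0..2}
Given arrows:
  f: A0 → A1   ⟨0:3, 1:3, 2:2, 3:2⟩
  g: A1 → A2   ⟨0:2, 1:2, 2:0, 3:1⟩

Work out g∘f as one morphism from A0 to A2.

  0 f→3 g→1
  1 f→3 g→1
  2 f→2 g→0
  3 f→2 g→0
result: ⟨0:1, 1:1, 2:0, 3:0⟩

Answer: ⟨0:1, 1:1, 2:0, 3:0⟩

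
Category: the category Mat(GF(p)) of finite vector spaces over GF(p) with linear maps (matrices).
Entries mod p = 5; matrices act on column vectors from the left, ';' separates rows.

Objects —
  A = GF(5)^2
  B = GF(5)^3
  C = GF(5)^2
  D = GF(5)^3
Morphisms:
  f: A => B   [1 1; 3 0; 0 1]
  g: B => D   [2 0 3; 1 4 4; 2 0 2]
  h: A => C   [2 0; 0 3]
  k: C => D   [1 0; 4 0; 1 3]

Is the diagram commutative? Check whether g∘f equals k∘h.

1) trace f;g:
  e0=[1,0] f=>[1,3,0] g=>[2,3,2]
  e1=[0,1] f=>[1,0,1] g=>[0,0,4]
  result₁ = [2 0; 3 0; 2 4]
2) trace h;k:
  e0=[1,0] h=>[2,0] k=>[2,3,2]
  e1=[0,1] h=>[0,3] k=>[0,0,4]
  result₂ = [2 0; 3 0; 2 4]
Equal? equal; square commutes

Answer: COMMUTES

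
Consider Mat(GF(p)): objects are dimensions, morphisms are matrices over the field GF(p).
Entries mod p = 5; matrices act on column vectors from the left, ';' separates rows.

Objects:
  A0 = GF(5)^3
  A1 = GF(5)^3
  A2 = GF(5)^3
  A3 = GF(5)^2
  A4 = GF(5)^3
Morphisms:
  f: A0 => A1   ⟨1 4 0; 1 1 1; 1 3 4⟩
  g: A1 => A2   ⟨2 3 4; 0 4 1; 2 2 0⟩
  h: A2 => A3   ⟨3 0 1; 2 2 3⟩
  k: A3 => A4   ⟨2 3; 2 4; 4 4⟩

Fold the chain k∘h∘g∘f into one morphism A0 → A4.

  e0=⟨1,0,0⟩ f=>⟨1,1,1⟩ g=>⟨4,0,4⟩ h=>⟨1,0⟩ k=>⟨2,2,4⟩
  e1=⟨0,1,0⟩ f=>⟨4,1,3⟩ g=>⟨3,2,0⟩ h=>⟨4,0⟩ k=>⟨3,3,1⟩
  e2=⟨0,0,1⟩ f=>⟨0,1,4⟩ g=>⟨4,3,2⟩ h=>⟨4,0⟩ k=>⟨3,3,1⟩
⟦path⟧: ⟨2 3 3; 2 3 3; 4 1 1⟩

Answer: ⟨2 3 3; 2 3 3; 4 1 1⟩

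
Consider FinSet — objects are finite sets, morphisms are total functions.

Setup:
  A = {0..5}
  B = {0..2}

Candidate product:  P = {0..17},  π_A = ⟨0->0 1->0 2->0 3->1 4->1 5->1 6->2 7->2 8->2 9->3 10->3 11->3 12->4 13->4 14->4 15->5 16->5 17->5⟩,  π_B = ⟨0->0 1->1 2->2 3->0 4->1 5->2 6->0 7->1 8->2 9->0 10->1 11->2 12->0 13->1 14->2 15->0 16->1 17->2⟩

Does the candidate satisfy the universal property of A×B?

Answer: VALID PRODUCT

Work:
|A|·|B| = 6·3 = 18;  |P| = 18
Check the pairing map k ↦ (π_A(k), π_B(k)):
  0 -> (0,0)
  1 -> (0,1)
  2 -> (0,2)
  3 -> (1,0)
  4 -> (1,1)
  5 -> (1,2)
  6 -> (2,0)
  7 -> (2,1)
  8 -> (2,2)
  9 -> (3,0)
  10 -> (3,1)
  11 -> (3,2)
  12 -> (4,0)
  13 -> (4,1)
  14 -> (4,2)
  15 -> (5,0)
  16 -> (5,1)
  17 -> (5,2)
distinct pairs in image: 18 / 18 needed
  → bijection onto A×B; projections well-typed.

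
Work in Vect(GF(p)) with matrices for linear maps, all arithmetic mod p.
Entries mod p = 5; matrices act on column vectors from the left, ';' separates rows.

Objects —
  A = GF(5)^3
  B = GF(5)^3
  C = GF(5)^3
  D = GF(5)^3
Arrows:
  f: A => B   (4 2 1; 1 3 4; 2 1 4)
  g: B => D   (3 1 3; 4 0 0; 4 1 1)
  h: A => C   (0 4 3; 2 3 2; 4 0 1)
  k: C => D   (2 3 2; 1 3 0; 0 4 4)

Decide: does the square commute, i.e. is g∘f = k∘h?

Along f;g (path 1):
  e0=(1,0,0) f=>(4,1,2) g=>(4,1,4)
  e1=(0,1,0) f=>(2,3,1) g=>(2,3,2)
  e2=(0,0,1) f=>(1,4,4) g=>(4,4,2)
  result₁ = (4 2 4; 1 3 4; 4 2 2)
Along h;k (path 2):
  e0=(1,0,0) h=>(0,2,4) k=>(4,1,4)
  e1=(0,1,0) h=>(4,3,0) k=>(2,3,2)
  e2=(0,0,1) h=>(3,2,1) k=>(4,4,2)
  result₂ = (4 2 4; 1 3 4; 4 2 2)
Equal? equal; square commutes

Answer: COMMUTES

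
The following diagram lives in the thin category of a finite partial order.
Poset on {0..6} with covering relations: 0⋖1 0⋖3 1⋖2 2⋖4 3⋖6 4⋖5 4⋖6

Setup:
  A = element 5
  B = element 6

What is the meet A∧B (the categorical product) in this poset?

Answer: A∧B = 4

Trace:
Lower bounds of A=5 and B=6: {0,1,2,4}
  0 ⊑ 4
  1 ⊑ 4
  2 ⊑ 4
  4 ⊑ 4
glb = 4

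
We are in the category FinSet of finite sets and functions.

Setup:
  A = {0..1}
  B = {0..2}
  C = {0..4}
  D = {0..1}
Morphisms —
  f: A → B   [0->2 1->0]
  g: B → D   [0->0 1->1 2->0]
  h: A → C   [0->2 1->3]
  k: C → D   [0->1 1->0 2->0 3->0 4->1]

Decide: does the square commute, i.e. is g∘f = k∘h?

1) trace f;g:
  0 f→2 g→0
  1 f→0 g→0
  ⟦path⟧₁ = [0->0 1->0]
2) trace h;k:
  0 h→2 k→0
  1 h→3 k→0
  ⟦path⟧₂ = [0->0 1->0]
Equal? YES — commutes

Answer: COMMUTES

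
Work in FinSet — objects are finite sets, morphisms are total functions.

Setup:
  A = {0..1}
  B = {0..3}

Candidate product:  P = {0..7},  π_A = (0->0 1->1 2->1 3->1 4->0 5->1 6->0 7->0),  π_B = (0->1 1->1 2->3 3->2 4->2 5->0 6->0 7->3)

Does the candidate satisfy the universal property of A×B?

Answer: VALID PRODUCT

Derivation:
|A|·|B| = 2·4 = 8;  |P| = 8
Check the pairing map k ↦ (π_A(k), π_B(k)):
  0 -> (0,1)
  1 -> (1,1)
  2 -> (1,3)
  3 -> (1,2)
  4 -> (0,2)
  5 -> (1,0)
  6 -> (0,0)
  7 -> (0,3)
distinct pairs in image: 8 / 8 needed
  → bijection onto A×B; projections well-typed.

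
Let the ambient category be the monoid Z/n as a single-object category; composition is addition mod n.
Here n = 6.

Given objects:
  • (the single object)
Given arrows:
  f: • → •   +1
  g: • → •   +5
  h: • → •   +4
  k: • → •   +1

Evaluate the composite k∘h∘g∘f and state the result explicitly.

Answer: +5

Trace:
  0 +1≡1 +5≡0 +4≡4 +1≡5  (mod 6)
result: +5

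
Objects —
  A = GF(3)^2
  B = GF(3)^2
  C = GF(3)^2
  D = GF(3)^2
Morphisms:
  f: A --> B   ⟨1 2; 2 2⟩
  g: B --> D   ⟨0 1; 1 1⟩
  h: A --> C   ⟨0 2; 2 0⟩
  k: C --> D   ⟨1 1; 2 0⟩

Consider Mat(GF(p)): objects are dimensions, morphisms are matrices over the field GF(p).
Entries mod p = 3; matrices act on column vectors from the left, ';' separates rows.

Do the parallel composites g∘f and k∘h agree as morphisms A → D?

Answer: COMMUTES

Derivation:
1) trace f;g:
  e0=⟨1,0⟩ f-->⟨1,2⟩ g-->⟨2,0⟩
  e1=⟨0,1⟩ f-->⟨2,2⟩ g-->⟨2,1⟩
  ⟦path⟧₁ = ⟨2 2; 0 1⟩
2) trace h;k:
  e0=⟨1,0⟩ h-->⟨0,2⟩ k-->⟨2,0⟩
  e1=⟨0,1⟩ h-->⟨2,0⟩ k-->⟨2,1⟩
  ⟦path⟧₂ = ⟨2 2; 0 1⟩
Equal? same morphism ✓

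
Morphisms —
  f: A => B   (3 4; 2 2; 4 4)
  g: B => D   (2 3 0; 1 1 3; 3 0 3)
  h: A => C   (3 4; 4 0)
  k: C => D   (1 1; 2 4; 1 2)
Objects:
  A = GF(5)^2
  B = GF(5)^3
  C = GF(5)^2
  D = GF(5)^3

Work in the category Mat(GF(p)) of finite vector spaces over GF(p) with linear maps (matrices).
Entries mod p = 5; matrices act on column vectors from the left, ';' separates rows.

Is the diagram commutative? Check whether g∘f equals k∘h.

Answer: COMMUTES

Derivation:
Path 1 = f;g:
  e0=(1,0) f=>(3,2,4) g=>(2,2,1)
  e1=(0,1) f=>(4,2,4) g=>(4,3,4)
  result₁ = (2 4; 2 3; 1 4)
Path 2 = h;k:
  e0=(1,0) h=>(3,4) k=>(2,2,1)
  e1=(0,1) h=>(4,0) k=>(4,3,4)
  result₂ = (2 4; 2 3; 1 4)
Equal? equal; square commutes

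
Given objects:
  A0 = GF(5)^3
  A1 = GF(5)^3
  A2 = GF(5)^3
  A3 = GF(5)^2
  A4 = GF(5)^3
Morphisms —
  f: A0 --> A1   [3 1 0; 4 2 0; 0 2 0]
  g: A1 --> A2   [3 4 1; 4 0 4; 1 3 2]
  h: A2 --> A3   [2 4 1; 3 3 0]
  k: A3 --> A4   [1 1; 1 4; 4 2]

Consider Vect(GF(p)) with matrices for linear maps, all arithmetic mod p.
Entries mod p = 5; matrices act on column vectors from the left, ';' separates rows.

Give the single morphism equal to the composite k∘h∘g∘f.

Answer: [4 0 0; 2 0 0; 4 0 0]

Derivation:
  e0=(1,0,0) f-->(3,4,0) g-->(0,2,0) h-->(3,1) k-->(4,2,4)
  e1=(0,1,0) f-->(1,2,2) g-->(3,2,1) h-->(0,0) k-->(0,0,0)
  e2=(0,0,1) f-->(0,0,0) g-->(0,0,0) h-->(0,0) k-->(0,0,0)
composite: [4 0 0; 2 0 0; 4 0 0]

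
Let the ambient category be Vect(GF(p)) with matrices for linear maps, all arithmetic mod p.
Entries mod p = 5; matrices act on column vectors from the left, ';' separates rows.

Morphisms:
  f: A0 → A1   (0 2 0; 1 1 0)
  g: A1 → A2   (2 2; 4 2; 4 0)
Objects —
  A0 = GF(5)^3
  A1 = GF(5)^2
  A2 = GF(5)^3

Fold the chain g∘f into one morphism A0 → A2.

  e0=(1,0,0) f→(0,1) g→(2,2,0)
  e1=(0,1,0) f→(2,1) g→(1,0,3)
  e2=(0,0,1) f→(0,0) g→(0,0,0)
result: (2 1 0; 2 0 0; 0 3 0)

Answer: (2 1 0; 2 0 0; 0 3 0)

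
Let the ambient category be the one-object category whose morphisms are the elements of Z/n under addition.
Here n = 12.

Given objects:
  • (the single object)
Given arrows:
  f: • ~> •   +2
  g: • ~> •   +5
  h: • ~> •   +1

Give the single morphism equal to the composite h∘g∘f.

  0 +2≡2 +5≡7 +1≡8  (mod 12)
composite: +8

Answer: +8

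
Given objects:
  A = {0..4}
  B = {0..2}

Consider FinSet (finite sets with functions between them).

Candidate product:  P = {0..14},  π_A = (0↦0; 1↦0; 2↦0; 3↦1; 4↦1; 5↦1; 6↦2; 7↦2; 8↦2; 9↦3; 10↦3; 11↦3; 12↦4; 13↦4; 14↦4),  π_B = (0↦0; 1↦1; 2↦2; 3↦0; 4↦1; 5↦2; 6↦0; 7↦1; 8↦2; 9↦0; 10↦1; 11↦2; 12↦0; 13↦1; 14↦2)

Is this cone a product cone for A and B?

|A|·|B| = 5·3 = 15;  |P| = 15
Check the pairing map k ↦ (π_A(k), π_B(k)):
  0 ↦ (0,0)
  1 ↦ (0,1)
  2 ↦ (0,2)
  3 ↦ (1,0)
  4 ↦ (1,1)
  5 ↦ (1,2)
  6 ↦ (2,0)
  7 ↦ (2,1)
  8 ↦ (2,2)
  9 ↦ (3,0)
  10 ↦ (3,1)
  11 ↦ (3,2)
  12 ↦ (4,0)
  13 ↦ (4,1)
  14 ↦ (4,2)
distinct pairs in image: 15 / 15 needed
  → bijection onto A×B; projections well-typed.

Answer: VALID PRODUCT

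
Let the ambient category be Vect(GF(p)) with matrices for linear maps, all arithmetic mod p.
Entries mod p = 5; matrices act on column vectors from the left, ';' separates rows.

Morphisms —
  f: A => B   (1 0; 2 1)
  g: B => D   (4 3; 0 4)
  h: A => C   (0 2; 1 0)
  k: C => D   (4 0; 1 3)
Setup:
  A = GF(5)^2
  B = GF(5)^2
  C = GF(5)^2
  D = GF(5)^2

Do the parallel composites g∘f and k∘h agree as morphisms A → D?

1) trace f;g:
  e0=⟨1,0⟩ f=>⟨1,2⟩ g=>⟨0,3⟩
  e1=⟨0,1⟩ f=>⟨0,1⟩ g=>⟨3,4⟩
  composite₁ = (0 3; 3 4)
2) trace h;k:
  e0=⟨1,0⟩ h=>⟨0,1⟩ k=>⟨0,3⟩
  e1=⟨0,1⟩ h=>⟨2,0⟩ k=>⟨3,2⟩
  composite₂ = (0 3; 3 2)
Equal? distinct morphisms ✗

Answer: DOES NOT COMMUTE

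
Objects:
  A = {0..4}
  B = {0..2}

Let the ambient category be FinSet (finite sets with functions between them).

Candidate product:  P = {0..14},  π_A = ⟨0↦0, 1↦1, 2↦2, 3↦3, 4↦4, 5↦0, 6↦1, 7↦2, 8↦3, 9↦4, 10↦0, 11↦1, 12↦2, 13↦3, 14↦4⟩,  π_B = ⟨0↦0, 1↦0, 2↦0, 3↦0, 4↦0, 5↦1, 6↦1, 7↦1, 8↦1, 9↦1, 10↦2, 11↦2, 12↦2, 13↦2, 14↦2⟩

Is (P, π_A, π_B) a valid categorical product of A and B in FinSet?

Answer: VALID PRODUCT

Derivation:
|A|·|B| = 5·3 = 15;  |P| = 15
Check the pairing map k ↦ (π_A(k), π_B(k)):
  0 ↦ (0,0)
  1 ↦ (1,0)
  2 ↦ (2,0)
  3 ↦ (3,0)
  4 ↦ (4,0)
  5 ↦ (0,1)
  6 ↦ (1,1)
  7 ↦ (2,1)
  8 ↦ (3,1)
  9 ↦ (4,1)
  10 ↦ (0,2)
  11 ↦ (1,2)
  12 ↦ (2,2)
  13 ↦ (3,2)
  14 ↦ (4,2)
distinct pairs in image: 15 / 15 needed
  → bijection onto A×B; projections well-typed.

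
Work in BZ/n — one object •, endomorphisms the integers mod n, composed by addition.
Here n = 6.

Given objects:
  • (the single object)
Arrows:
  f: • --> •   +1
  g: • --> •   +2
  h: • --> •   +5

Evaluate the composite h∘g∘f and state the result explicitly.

Answer: +2

Derivation:
  0 +1≡1 +2≡3 +5≡2  (mod 6)
composite: +2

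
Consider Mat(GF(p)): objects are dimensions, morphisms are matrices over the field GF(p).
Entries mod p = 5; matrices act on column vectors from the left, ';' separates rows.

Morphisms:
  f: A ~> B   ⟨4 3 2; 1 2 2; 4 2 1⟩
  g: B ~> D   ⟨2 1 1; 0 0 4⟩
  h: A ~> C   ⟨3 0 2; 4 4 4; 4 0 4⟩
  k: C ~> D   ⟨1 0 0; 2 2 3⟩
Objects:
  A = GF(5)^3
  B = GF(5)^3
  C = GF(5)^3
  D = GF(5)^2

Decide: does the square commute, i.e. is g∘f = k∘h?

Answer: COMMUTES

Trace:
Path 1 = f;g:
  e0=⟨1,0,0⟩ f~>⟨4,1,4⟩ g~>⟨3,1⟩
  e1=⟨0,1,0⟩ f~>⟨3,2,2⟩ g~>⟨0,3⟩
  e2=⟨0,0,1⟩ f~>⟨2,2,1⟩ g~>⟨2,4⟩
  composite₁ = ⟨3 0 2; 1 3 4⟩
Path 2 = h;k:
  e0=⟨1,0,0⟩ h~>⟨3,4,4⟩ k~>⟨3,1⟩
  e1=⟨0,1,0⟩ h~>⟨0,4,0⟩ k~>⟨0,3⟩
  e2=⟨0,0,1⟩ h~>⟨2,4,4⟩ k~>⟨2,4⟩
  composite₂ = ⟨3 0 2; 1 3 4⟩
Equal? same morphism ✓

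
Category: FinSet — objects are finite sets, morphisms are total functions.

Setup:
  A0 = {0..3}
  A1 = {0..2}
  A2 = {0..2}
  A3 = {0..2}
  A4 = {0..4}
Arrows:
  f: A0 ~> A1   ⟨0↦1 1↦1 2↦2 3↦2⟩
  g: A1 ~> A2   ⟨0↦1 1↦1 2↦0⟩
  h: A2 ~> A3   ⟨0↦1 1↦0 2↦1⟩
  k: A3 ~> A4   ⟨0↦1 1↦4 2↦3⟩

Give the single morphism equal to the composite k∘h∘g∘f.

Answer: ⟨0↦1 1↦1 2↦4 3↦4⟩

Derivation:
  0 f~>1 g~>1 h~>0 k~>1
  1 f~>1 g~>1 h~>0 k~>1
  2 f~>2 g~>0 h~>1 k~>4
  3 f~>2 g~>0 h~>1 k~>4
result: ⟨0↦1 1↦1 2↦4 3↦4⟩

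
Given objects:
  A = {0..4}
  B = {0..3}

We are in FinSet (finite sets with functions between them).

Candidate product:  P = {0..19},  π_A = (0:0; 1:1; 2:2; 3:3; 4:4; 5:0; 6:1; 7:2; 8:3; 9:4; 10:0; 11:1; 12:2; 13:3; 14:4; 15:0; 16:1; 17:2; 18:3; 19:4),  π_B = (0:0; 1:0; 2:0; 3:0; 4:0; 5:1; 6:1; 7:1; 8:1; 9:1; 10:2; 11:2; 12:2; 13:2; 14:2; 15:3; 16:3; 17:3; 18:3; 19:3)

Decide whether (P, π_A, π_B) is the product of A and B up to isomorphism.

Answer: VALID PRODUCT

Work:
|A|·|B| = 5·4 = 20;  |P| = 20
Check the pairing map k ↦ (π_A(k), π_B(k)):
  0 : (0,0)
  1 : (1,0)
  2 : (2,0)
  3 : (3,0)
  4 : (4,0)
  5 : (0,1)
  6 : (1,1)
  7 : (2,1)
  8 : (3,1)
  9 : (4,1)
  10 : (0,2)
  11 : (1,2)
  12 : (2,2)
  13 : (3,2)
  14 : (4,2)
  15 : (0,3)
  16 : (1,3)
  17 : (2,3)
  18 : (3,3)
  19 : (4,3)
distinct pairs in image: 20 / 20 needed
  → bijection onto A×B; projections well-typed.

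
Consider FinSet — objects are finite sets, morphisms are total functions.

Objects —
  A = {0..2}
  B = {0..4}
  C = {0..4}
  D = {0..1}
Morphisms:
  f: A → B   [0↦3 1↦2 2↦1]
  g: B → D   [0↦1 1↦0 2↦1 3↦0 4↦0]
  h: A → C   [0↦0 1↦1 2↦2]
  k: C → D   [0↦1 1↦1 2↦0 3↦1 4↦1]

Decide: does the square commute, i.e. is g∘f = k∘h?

1) trace f;g:
  0 f→3 g→0
  1 f→2 g→1
  2 f→1 g→0
  ⟦path⟧₁ = [0↦0 1↦1 2↦0]
2) trace h;k:
  0 h→0 k→1
  1 h→1 k→1
  2 h→2 k→0
  ⟦path⟧₂ = [0↦1 1↦1 2↦0]
Equal? distinct morphisms ✗

Answer: DOES NOT COMMUTE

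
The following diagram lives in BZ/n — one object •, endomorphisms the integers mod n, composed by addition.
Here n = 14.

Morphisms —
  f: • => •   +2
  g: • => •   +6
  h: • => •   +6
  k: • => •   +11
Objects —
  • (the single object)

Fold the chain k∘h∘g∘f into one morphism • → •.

Answer: +11

Trace:
  0 +2≡2 +6≡8 +6≡0 +11≡11  (mod 14)
result: +11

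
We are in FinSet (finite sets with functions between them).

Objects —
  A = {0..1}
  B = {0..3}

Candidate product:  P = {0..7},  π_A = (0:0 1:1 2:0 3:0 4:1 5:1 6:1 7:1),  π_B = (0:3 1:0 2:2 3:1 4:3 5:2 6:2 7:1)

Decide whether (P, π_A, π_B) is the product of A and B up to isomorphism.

|A|·|B| = 2·4 = 8;  |P| = 8
Check the pairing map k ↦ (π_A(k), π_B(k)):
  0 : (0,3)
  1 : (1,0)
  2 : (0,2)
  3 : (0,1)
  4 : (1,3)
  5 : (1,2)
  6 : (1,2)  ✗ repeats pair of k=5
  7 : (1,1)
distinct pairs in image: 7 / 8 needed
  → (1,2) hit at k=5 and k=6

Answer: NOT A VALID PRODUCT — duplicate pair at indices 5,6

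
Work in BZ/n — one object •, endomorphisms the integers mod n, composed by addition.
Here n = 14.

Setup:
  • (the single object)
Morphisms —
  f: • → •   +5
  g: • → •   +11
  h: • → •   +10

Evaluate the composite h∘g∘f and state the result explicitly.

  0 +5≡5 +11≡2 +10≡12  (mod 14)
⟦path⟧: +12

Answer: +12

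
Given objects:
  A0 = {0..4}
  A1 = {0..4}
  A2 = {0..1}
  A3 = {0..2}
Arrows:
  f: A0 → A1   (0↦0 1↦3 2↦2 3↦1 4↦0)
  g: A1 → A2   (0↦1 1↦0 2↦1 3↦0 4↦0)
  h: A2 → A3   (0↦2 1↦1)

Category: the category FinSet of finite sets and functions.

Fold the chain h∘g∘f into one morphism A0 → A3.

  0 f→0 g→1 h→1
  1 f→3 g→0 h→2
  2 f→2 g→1 h→1
  3 f→1 g→0 h→2
  4 f→0 g→1 h→1
⟦path⟧: (0↦1 1↦2 2↦1 3↦2 4↦1)

Answer: (0↦1 1↦2 2↦1 3↦2 4↦1)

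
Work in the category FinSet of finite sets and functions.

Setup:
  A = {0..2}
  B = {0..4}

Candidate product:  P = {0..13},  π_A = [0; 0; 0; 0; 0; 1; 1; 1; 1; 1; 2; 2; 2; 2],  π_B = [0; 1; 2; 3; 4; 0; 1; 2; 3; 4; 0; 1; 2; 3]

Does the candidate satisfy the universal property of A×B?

Answer: NOT A VALID PRODUCT — |P|=14 ≠ |A|·|B|=15

Trace:
|A|·|B| = 3·5 = 15;  |P| = 14
  → cardinalities differ; no bijection possible.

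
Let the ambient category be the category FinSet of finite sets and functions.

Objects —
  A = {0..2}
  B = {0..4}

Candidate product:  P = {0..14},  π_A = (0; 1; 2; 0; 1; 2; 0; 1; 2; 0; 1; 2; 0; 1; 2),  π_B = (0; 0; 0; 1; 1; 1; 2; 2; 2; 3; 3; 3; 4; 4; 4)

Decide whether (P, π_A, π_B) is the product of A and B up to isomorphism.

Answer: VALID PRODUCT

Trace:
|A|·|B| = 3·5 = 15;  |P| = 15
Check the pairing map k ↦ (π_A(k), π_B(k)):
  0 : (0,0)
  1 : (1,0)
  2 : (2,0)
  3 : (0,1)
  4 : (1,1)
  5 : (2,1)
  6 : (0,2)
  7 : (1,2)
  8 : (2,2)
  9 : (0,3)
  10 : (1,3)
  11 : (2,3)
  12 : (0,4)
  13 : (1,4)
  14 : (2,4)
distinct pairs in image: 15 / 15 needed
  → bijection onto A×B; projections well-typed.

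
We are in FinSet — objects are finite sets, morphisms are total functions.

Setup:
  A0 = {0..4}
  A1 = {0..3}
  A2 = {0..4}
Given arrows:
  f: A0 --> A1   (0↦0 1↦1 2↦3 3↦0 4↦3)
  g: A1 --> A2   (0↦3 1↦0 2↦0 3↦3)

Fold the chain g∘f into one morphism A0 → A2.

Answer: (0↦3 1↦0 2↦3 3↦3 4↦3)

Work:
  0 f-->0 g-->3
  1 f-->1 g-->0
  2 f-->3 g-->3
  3 f-->0 g-->3
  4 f-->3 g-->3
⟦path⟧: (0↦3 1↦0 2↦3 3↦3 4↦3)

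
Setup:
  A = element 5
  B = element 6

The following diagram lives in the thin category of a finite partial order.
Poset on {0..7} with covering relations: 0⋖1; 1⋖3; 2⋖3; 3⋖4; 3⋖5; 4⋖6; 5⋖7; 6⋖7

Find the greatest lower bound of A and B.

Lower bounds of A=5 and B=6: {0,1,2,3}
  0 <= 3
  1 <= 3
  2 <= 3
  3 <= 3
glb = 3

Answer: A∧B = 3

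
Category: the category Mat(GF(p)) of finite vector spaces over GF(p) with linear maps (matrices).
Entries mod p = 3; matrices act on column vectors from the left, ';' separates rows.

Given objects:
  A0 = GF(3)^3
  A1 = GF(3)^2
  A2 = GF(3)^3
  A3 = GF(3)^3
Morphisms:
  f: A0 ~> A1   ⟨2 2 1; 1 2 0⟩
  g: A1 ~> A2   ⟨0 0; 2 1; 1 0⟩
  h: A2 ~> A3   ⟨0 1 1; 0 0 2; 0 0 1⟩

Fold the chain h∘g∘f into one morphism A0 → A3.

  e0=[1,0,0] f~>[2,1] g~>[0,2,2] h~>[1,1,2]
  e1=[0,1,0] f~>[2,2] g~>[0,0,2] h~>[2,1,2]
  e2=[0,0,1] f~>[1,0] g~>[0,2,1] h~>[0,2,1]
⟦path⟧: ⟨1 2 0; 1 1 2; 2 2 1⟩

Answer: ⟨1 2 0; 1 1 2; 2 2 1⟩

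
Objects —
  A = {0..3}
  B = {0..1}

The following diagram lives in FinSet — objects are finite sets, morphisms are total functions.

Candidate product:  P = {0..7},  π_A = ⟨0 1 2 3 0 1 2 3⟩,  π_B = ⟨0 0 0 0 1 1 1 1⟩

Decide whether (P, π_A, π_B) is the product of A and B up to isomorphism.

Answer: VALID PRODUCT

Work:
|A|·|B| = 4·2 = 8;  |P| = 8
Check the pairing map k ↦ (π_A(k), π_B(k)):
  0 : (0,0)
  1 : (1,0)
  2 : (2,0)
  3 : (3,0)
  4 : (0,1)
  5 : (1,1)
  6 : (2,1)
  7 : (3,1)
distinct pairs in image: 8 / 8 needed
  → bijection onto A×B; projections well-typed.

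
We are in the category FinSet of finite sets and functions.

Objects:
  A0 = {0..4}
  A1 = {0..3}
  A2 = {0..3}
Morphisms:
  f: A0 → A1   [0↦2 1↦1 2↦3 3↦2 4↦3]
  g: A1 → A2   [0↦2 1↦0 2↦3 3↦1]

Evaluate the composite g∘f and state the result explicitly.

Answer: [0↦3 1↦0 2↦1 3↦3 4↦1]

Work:
  0 f→2 g→3
  1 f→1 g→0
  2 f→3 g→1
  3 f→2 g→3
  4 f→3 g→1
composite: [0↦3 1↦0 2↦1 3↦3 4↦1]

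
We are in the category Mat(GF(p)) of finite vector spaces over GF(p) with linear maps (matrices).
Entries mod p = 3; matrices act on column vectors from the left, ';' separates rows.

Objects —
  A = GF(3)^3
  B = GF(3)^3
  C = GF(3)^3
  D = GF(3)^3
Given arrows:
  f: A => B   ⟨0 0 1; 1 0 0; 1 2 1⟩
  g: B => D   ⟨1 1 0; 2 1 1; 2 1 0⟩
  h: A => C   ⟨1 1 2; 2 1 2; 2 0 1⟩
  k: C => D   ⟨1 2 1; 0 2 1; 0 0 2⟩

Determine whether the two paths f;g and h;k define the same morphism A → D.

Answer: DOES NOT COMMUTE

Work:
Along f;g (path 1):
  e0=[1,0,0] f=>[0,1,1] g=>[1,2,1]
  e1=[0,1,0] f=>[0,0,2] g=>[0,2,0]
  e2=[0,0,1] f=>[1,0,1] g=>[1,0,2]
  composite₁ = ⟨1 0 1; 2 2 0; 1 0 2⟩
Along h;k (path 2):
  e0=[1,0,0] h=>[1,2,2] k=>[1,0,1]
  e1=[0,1,0] h=>[1,1,0] k=>[0,2,0]
  e2=[0,0,1] h=>[2,2,1] k=>[1,2,2]
  composite₂ = ⟨1 0 1; 0 2 2; 1 0 2⟩
Equal? NO — does not commute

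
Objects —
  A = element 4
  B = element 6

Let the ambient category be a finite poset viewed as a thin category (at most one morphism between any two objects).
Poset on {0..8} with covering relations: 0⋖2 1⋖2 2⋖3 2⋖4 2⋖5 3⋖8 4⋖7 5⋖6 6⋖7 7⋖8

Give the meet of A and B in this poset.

Common predecessors of 4,6: {0,1,2}
  0 ≤ 2
  1 ≤ 2
  2 ≤ 2
glb = 2

Answer: A∧B = 2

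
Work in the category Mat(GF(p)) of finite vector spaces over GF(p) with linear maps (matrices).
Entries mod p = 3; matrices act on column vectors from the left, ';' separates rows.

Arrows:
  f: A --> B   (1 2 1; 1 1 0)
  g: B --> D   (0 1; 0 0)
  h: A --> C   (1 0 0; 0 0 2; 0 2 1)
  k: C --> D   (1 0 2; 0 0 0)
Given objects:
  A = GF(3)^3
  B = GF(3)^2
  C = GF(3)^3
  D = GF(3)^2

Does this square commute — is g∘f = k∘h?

Answer: DOES NOT COMMUTE

Derivation:
Path 1 = f;g:
  e0=[1,0,0] f-->[1,1] g-->[1,0]
  e1=[0,1,0] f-->[2,1] g-->[1,0]
  e2=[0,0,1] f-->[1,0] g-->[0,0]
  ⟦path⟧₁ = (1 1 0; 0 0 0)
Path 2 = h;k:
  e0=[1,0,0] h-->[1,0,0] k-->[1,0]
  e1=[0,1,0] h-->[0,0,2] k-->[1,0]
  e2=[0,0,1] h-->[0,2,1] k-->[2,0]
  ⟦path⟧₂ = (1 1 2; 0 0 0)
Equal? distinct morphisms ✗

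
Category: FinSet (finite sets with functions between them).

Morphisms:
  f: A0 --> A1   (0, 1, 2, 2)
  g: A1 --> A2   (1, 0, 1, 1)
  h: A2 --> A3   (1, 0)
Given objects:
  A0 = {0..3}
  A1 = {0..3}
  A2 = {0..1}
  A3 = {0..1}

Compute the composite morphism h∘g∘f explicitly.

Answer: (0, 1, 0, 0)

Trace:
  0 f-->0 g-->1 h-->0
  1 f-->1 g-->0 h-->1
  2 f-->2 g-->1 h-->0
  3 f-->2 g-->1 h-->0
composite: (0, 1, 0, 0)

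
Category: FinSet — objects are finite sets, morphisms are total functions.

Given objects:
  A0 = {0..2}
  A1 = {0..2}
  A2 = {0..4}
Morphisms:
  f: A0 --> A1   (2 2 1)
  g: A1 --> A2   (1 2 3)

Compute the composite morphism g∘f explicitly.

Answer: (3 3 2)

Derivation:
  0 f-->2 g-->3
  1 f-->2 g-->3
  2 f-->1 g-->2
composite: (3 3 2)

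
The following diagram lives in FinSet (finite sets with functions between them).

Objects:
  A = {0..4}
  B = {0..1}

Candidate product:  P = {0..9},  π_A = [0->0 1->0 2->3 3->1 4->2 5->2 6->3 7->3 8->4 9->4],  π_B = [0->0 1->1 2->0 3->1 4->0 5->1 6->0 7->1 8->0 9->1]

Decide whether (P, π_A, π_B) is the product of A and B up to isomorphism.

|A|·|B| = 5·2 = 10;  |P| = 10
Check the pairing map k ↦ (π_A(k), π_B(k)):
  0 -> (0,0)
  1 -> (0,1)
  2 -> (3,0)
  3 -> (1,1)
  4 -> (2,0)
  5 -> (2,1)
  6 -> (3,0)  ✗ repeats pair of k=2
  7 -> (3,1)
  8 -> (4,0)
  9 -> (4,1)
distinct pairs in image: 9 / 10 needed
  → (3,0) hit at k=2 and k=6

Answer: NOT A VALID PRODUCT — duplicate pair at indices 6,2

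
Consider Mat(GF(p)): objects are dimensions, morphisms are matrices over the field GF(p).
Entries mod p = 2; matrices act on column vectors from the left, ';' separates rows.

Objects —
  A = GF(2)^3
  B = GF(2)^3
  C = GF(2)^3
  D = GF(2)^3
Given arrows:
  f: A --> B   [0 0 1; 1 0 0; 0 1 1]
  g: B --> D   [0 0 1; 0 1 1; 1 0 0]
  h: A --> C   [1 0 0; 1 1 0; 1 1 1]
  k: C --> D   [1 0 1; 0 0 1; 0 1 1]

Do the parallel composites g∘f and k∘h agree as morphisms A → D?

1) trace f;g:
  e0=(1,0,0) f-->(0,1,0) g-->(0,1,0)
  e1=(0,1,0) f-->(0,0,1) g-->(1,1,0)
  e2=(0,0,1) f-->(1,0,1) g-->(1,1,1)
  ⟦path⟧₁ = [0 1 1; 1 1 1; 0 0 1]
2) trace h;k:
  e0=(1,0,0) h-->(1,1,1) k-->(0,1,0)
  e1=(0,1,0) h-->(0,1,1) k-->(1,1,0)
  e2=(0,0,1) h-->(0,0,1) k-->(1,1,1)
  ⟦path⟧₂ = [0 1 1; 1 1 1; 0 0 1]
Equal? same morphism ✓

Answer: COMMUTES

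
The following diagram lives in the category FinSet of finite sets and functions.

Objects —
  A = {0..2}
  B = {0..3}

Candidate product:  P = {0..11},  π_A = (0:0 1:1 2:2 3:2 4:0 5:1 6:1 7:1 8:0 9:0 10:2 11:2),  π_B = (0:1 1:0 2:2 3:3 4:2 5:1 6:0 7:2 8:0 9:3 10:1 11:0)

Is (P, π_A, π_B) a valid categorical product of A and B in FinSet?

|A|·|B| = 3·4 = 12;  |P| = 12
Check the pairing map k ↦ (π_A(k), π_B(k)):
  0 : (0,1)
  1 : (1,0)
  2 : (2,2)
  3 : (2,3)
  4 : (0,2)
  5 : (1,1)
  6 : (1,0)  ✗ repeats pair of k=1
  7 : (1,2)
  8 : (0,0)
  9 : (0,3)
  10 : (2,1)
  11 : (2,0)
distinct pairs in image: 11 / 12 needed
  → (1,0) hit at k=1 and k=6

Answer: NOT A VALID PRODUCT — duplicate pair at indices 6,1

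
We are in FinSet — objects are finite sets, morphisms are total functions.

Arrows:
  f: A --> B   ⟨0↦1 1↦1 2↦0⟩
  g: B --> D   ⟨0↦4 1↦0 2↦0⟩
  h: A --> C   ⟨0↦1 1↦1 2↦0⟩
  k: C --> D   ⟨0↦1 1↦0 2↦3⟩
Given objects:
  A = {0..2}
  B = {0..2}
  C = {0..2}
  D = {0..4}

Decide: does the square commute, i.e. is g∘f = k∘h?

Answer: DOES NOT COMMUTE

Trace:
Path 1 = f;g:
  0 f-->1 g-->0
  1 f-->1 g-->0
  2 f-->0 g-->4
  result₁ = ⟨0↦0 1↦0 2↦4⟩
Path 2 = h;k:
  0 h-->1 k-->0
  1 h-->1 k-->0
  2 h-->0 k-->1
  result₂ = ⟨0↦0 1↦0 2↦1⟩
Equal? distinct morphisms ✗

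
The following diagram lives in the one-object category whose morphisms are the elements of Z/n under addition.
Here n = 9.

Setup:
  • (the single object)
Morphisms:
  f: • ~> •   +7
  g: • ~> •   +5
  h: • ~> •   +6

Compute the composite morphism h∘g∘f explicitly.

  0 +7≡7 +5≡3 +6≡0  (mod 9)
composite: +0

Answer: +0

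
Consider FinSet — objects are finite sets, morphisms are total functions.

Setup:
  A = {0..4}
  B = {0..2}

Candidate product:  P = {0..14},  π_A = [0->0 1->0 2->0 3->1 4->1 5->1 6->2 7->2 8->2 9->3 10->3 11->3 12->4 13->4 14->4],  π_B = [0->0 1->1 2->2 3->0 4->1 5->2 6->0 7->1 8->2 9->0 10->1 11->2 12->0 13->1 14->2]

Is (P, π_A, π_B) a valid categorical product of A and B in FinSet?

|A|·|B| = 5·3 = 15;  |P| = 15
Check the pairing map k ↦ (π_A(k), π_B(k)):
  0 -> (0,0)
  1 -> (0,1)
  2 -> (0,2)
  3 -> (1,0)
  4 -> (1,1)
  5 -> (1,2)
  6 -> (2,0)
  7 -> (2,1)
  8 -> (2,2)
  9 -> (3,0)
  10 -> (3,1)
  11 -> (3,2)
  12 -> (4,0)
  13 -> (4,1)
  14 -> (4,2)
distinct pairs in image: 15 / 15 needed
  → bijection onto A×B; projections well-typed.

Answer: VALID PRODUCT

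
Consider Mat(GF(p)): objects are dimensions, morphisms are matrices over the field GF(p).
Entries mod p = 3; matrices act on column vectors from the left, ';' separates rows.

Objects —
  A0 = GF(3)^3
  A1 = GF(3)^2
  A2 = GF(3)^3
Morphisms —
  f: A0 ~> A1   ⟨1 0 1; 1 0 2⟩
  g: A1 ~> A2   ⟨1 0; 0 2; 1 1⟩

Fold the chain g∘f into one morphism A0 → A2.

Answer: ⟨1 0 1; 2 0 1; 2 0 0⟩

Work:
  e0=[1,0,0] f~>[1,1] g~>[1,2,2]
  e1=[0,1,0] f~>[0,0] g~>[0,0,0]
  e2=[0,0,1] f~>[1,2] g~>[1,1,0]
composite: ⟨1 0 1; 2 0 1; 2 0 0⟩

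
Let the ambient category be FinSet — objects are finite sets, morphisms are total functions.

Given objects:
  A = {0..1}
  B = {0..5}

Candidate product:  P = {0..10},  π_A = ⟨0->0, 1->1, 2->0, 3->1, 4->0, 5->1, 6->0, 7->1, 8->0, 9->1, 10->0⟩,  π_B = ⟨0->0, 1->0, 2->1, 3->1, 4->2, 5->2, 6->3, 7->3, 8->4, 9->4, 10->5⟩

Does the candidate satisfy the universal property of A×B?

Answer: NOT A VALID PRODUCT — |P|=11 ≠ |A|·|B|=12

Trace:
|A|·|B| = 2·6 = 12;  |P| = 11
  → cardinalities differ; no bijection possible.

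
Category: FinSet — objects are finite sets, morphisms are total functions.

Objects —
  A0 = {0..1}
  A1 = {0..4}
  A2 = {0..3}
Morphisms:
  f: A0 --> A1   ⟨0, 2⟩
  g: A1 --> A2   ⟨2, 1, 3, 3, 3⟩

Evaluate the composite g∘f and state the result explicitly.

  0 f-->0 g-->2
  1 f-->2 g-->3
⟦path⟧: ⟨2, 3⟩

Answer: ⟨2, 3⟩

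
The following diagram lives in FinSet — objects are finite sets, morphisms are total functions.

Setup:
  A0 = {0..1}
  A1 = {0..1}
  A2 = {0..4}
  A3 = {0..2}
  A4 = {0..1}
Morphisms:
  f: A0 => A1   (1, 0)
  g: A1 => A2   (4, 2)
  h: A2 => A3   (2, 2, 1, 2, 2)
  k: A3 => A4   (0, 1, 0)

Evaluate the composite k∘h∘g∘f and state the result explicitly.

  0 f=>1 g=>2 h=>1 k=>1
  1 f=>0 g=>4 h=>2 k=>0
result: (1, 0)

Answer: (1, 0)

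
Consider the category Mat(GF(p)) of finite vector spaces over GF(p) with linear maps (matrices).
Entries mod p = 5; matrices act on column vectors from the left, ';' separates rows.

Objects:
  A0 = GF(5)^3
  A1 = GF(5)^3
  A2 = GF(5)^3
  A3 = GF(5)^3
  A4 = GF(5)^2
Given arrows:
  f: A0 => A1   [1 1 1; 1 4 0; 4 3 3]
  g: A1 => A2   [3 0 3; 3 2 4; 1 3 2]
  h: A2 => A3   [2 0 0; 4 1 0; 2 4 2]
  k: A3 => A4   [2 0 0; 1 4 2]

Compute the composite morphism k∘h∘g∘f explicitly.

Answer: [0 3 3; 0 1 2]

Work:
  e0=(1,0,0) f=>(1,1,4) g=>(0,1,2) h=>(0,1,3) k=>(0,0)
  e1=(0,1,0) f=>(1,4,3) g=>(2,3,4) h=>(4,1,4) k=>(3,1)
  e2=(0,0,1) f=>(1,0,3) g=>(2,0,2) h=>(4,3,3) k=>(3,2)
⟦path⟧: [0 3 3; 0 1 2]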